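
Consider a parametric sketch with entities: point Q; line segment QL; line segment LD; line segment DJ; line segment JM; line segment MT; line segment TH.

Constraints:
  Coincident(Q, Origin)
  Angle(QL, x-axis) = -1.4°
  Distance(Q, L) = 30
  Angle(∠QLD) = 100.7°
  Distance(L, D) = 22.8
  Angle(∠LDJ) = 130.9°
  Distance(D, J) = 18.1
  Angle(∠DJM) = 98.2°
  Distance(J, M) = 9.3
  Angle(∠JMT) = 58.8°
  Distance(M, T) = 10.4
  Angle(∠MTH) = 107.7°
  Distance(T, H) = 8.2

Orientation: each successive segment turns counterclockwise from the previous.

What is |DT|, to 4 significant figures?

11.11

Q is at the origin; QL runs at -1.4° with length 30.0, so L = (29.99, -0.7330). ∠QLD = 100.7° gives LD at 77.90° from the x-axis; with |LD| = 22.8, D = (34.77, 21.56). ∠LDJ = 130.9° gives DJ at 127.0° from the x-axis; with |DJ| = 18.1, J = (23.88, 36.02). ∠DJM = 98.2° gives JM at -151.2° from the x-axis; with |JM| = 9.3, M = (15.73, 31.54). ∠JMT = 58.8° gives MT at -30.00° from the x-axis; with |MT| = 10.4, T = (24.73, 26.34). Then |DT| = |T − D| = 11.11.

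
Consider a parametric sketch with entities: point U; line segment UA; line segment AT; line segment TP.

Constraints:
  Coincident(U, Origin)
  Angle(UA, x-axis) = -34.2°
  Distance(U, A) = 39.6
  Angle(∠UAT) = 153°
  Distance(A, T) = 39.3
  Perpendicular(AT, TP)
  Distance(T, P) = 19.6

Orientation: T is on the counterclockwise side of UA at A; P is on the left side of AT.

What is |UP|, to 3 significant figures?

74.6

∠UAT = 153.0°, so AT runs at -34.2° + (180° − 153.0°) = -7.20° from the x-axis; with |AT| = 39.3, T = A + 39.3·(cos -7.20°, sin -7.20°) = (71.7, -27.2). The perpendicularity gives TP at right angles to AT; with |TP| = 19.6 on the left of AT, P = T + 19.6·(0.125, 0.992) = (74.2, -7.74). Then |UP| = |P − U| = 74.6.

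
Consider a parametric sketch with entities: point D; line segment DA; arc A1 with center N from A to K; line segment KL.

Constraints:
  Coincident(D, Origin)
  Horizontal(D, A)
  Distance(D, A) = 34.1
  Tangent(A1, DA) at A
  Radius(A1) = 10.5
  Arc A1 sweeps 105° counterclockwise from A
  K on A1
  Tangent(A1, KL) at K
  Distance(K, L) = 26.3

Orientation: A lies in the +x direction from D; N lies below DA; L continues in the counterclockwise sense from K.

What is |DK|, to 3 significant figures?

27.4

D is at the origin; DA is horizontal with |DA| = 34.1 and A on the +x side, so A = (34.1, 0.00). The tangent condition forces NA to be normal to DA, so N = A + (0, -10.5) = (34.1, -10.5). On A1, A sits at bearing 90° from N; a 105° counterclockwise sweep puts K at bearing 195°, so K = N + 10.5·(cos 195°, sin 195°) = (24.0, -13.2). Then |DK| = |K − D| = 27.4.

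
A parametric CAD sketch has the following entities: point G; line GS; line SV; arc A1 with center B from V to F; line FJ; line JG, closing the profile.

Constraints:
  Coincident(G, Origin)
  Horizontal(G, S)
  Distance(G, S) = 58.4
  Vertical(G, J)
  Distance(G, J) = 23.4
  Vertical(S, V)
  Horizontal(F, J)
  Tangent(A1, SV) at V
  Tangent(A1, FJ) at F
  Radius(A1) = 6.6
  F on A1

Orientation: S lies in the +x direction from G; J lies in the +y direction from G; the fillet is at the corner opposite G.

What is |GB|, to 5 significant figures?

54.456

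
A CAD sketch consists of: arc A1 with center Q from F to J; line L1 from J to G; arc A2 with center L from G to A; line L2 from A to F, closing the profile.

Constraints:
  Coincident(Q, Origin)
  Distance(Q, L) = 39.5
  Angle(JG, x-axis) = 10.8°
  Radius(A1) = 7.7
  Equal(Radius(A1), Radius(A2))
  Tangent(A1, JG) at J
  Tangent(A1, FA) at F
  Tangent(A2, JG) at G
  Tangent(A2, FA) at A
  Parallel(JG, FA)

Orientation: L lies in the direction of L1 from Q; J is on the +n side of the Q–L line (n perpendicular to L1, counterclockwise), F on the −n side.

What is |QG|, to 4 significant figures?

40.24

Tangency of A1 to both parallel lines with radius 7.7 puts J and F at Q ± 7.7·n: J = (-1.443, 7.564), F = (1.443, -7.564). Equal radii place G and A the same way about L: G = L + 7.7·n = (37.36, 14.97), A = L − 7.7·n = (40.24, -0.1620). Then |QG| = |G − Q| = 40.24.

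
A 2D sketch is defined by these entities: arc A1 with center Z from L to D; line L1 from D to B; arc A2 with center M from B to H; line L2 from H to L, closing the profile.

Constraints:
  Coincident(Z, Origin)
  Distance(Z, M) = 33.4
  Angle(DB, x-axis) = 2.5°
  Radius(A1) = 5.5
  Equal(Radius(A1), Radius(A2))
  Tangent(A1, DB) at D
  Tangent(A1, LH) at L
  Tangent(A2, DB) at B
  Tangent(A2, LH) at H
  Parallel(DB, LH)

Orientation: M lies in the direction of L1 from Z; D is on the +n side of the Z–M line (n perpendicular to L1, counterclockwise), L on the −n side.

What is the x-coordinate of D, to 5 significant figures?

-0.23991

The slot axis is L1's direction at 2.5°, so u = (cos 2.5°, sin 2.5°) = (0.99905, 0.043619) and n = (−sin 2.5°, cos 2.5°) = (-0.043619, 0.99905). Z is at the origin and M lies 33.4 along u from Z, so M = 33.4·u = (33.368, 1.4569). Tangency of A1 to both parallel lines with radius 5.5 puts D and L at Z ± 5.5·n: D = (-0.23991, 5.4948), L = (0.23991, -5.4948). So D.x = -0.23991.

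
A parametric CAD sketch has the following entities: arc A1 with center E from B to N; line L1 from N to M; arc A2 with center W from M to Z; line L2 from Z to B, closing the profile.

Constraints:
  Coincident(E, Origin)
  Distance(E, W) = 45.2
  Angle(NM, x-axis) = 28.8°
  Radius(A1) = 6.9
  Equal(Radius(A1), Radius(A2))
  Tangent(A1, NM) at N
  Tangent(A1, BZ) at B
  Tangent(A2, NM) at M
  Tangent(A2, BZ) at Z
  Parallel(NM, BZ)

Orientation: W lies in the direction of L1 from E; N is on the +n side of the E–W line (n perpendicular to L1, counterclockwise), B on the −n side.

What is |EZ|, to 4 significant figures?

45.72

Tangency of A1 to both parallel lines with radius 6.9 puts N and B at E ± 6.9·n: N = (-3.324, 6.047), B = (3.324, -6.047). Equal radii place M and Z the same way about W: M = W + 6.9·n = (36.28, 27.82), Z = W − 6.9·n = (42.93, 15.73). Then |EZ| = |Z − E| = 45.72.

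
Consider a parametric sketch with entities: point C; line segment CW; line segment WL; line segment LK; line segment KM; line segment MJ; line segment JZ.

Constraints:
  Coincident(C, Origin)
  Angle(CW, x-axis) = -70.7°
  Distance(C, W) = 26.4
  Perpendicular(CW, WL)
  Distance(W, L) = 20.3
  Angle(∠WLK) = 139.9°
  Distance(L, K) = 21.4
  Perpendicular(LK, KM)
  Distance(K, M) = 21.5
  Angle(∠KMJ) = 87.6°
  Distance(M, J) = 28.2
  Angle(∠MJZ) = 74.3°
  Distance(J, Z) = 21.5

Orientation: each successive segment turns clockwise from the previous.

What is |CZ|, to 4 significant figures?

33.42

C is at the origin; CW runs at -70.7° with length 26.4, so W = (8.726, -24.92). CW is perpendicular to WL, so WL runs at -160.7°; with |WL| = 20.3, L = (-10.43, -31.63). ∠WLK = 139.9° gives LK at 159.2° from the x-axis; with |LK| = 21.4, K = (-30.44, -24.03). LK ⟂ KM, so KM runs at 69.20°; with |KM| = 21.5, M = (-22.80, -3.928). ∠KMJ = 87.6° gives MJ at -23.20° from the x-axis; with |MJ| = 28.2, J = (3.116, -15.04). ∠MJZ = 74.3° gives JZ at -128.9° from the x-axis; with |JZ| = 21.5, Z = (-10.39, -31.77). Then |CZ| = |Z − C| = 33.42.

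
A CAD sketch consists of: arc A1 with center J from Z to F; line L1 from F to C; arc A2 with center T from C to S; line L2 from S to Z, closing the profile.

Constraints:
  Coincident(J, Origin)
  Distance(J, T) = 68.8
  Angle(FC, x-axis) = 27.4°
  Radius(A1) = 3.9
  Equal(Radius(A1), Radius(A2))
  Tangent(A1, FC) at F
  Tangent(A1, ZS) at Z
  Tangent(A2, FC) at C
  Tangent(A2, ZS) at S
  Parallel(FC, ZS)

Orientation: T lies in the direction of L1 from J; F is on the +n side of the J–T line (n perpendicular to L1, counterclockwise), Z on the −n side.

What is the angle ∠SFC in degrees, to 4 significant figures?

6.468°

The slot axis is L1's direction at 27.4°, so u = (cos 27.4°, sin 27.4°) = (0.8878, 0.4602) and n = (−sin 27.4°, cos 27.4°) = (-0.4602, 0.8878). J is at the origin and T lies 68.8 along u from J, so T = 68.8·u = (61.08, 31.66). Tangency of A1 to both parallel lines with radius 3.9 puts F and Z at J ± 3.9·n: F = (-1.795, 3.462), Z = (1.795, -3.462). Equal radii place C and S the same way about T: C = T + 3.9·n = (59.29, 35.12), S = T − 3.9·n = (62.88, 28.20). Then cos ∠SFC = FS·FC / (|FS||FC|), giving 6.468°.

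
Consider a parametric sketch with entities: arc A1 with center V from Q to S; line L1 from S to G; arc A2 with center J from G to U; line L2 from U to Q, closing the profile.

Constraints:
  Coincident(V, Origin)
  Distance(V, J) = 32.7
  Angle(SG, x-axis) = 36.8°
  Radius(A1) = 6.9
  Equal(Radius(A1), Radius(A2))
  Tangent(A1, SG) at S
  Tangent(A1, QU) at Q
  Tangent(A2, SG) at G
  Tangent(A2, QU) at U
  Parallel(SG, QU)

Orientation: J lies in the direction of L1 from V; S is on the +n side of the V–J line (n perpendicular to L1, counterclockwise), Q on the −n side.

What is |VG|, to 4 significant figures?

33.42

The slot axis is L1's direction at 36.8°, so u = (cos 36.8°, sin 36.8°) = (0.8007, 0.5990) and n = (−sin 36.8°, cos 36.8°) = (-0.5990, 0.8007). V is at the origin and J lies 32.7 along u from V, so J = 32.7·u = (26.18, 19.59). Tangency of A1 to both parallel lines with radius 6.9 puts S and Q at V ± 6.9·n: S = (-4.133, 5.525), Q = (4.133, -5.525). Equal radii place G and U the same way about J: G = J + 6.9·n = (22.05, 25.11), U = J − 6.9·n = (30.32, 14.06). Then |VG| = |G − V| = 33.42.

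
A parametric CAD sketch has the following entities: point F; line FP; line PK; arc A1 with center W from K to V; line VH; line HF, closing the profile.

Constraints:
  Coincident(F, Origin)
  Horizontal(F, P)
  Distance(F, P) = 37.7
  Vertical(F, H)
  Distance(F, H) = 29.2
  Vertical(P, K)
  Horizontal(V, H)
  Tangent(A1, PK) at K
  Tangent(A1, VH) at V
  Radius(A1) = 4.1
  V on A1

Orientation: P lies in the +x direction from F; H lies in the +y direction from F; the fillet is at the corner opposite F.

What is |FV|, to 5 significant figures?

44.515

F is at the origin; FP is horizontal with |FP| = 37.7 and P on the +x side, so P = (37.700, 0.0000). FH is vertical with |FH| = 29.2 and H on the +y side, so H = (0.0000, 29.200). The virtual corner opposite F is at (37.700, 29.200). Since A1 is tangent to PK there, WK ⟂ PK and since A1 is tangent to VH there, WV ⟂ VH, with radius 4.1, so the center W sits 4.1 in from both sides at W = (33.600, 25.100). That places the tangent points at K = (37.700, 25.100) on PK and V = (33.600, 29.200) on VH. Then |FV| = |V − F| = 44.515.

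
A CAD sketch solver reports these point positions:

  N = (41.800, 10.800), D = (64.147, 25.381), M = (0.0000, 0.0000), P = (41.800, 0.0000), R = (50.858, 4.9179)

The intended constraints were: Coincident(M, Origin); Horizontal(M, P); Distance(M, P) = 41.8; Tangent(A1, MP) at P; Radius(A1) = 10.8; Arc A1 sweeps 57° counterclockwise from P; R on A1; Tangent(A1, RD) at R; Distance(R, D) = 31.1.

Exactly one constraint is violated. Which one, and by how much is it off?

Distance(R, D) = 31.1 — off by 6.70.

M = (0.00, 0.00) ✓; M.y = 0.00, P.y = 0.00 ✓; |MP| = 41.80 ✓; ∠(NP, PM) = 90.00° ✓; |NP| = 10.80 ✓; bearing(N→R) − bearing(N→P) = 57.00° ✓; |NR| = 10.80 ✓; ∠(NR, RD) = 90.00° ✓; |RD| = 24.40 ✗.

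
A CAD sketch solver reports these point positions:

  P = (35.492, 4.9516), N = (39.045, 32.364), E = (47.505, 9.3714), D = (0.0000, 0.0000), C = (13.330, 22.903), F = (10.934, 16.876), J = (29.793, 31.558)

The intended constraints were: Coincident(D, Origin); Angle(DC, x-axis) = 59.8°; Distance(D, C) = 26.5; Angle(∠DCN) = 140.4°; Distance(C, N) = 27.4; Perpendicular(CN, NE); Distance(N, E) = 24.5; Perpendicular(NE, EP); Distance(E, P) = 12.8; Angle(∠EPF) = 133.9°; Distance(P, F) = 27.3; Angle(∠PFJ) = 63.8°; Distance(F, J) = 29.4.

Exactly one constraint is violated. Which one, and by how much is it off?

Distance(F, J) = 29.4 — off by 5.50.

D = (0.00, 0.00) ✓; DC at 59.80° ✓; |DC| = 26.50 ✓; ∠DCN = 140.4° ✓; |CN| = 27.40 ✓; ∠(CN, NE) = 90.00° ✓; |NE| = 24.50 ✓; ∠(NE, EP) = 90.00° ✓; |EP| = 12.80 ✓; ∠EPF = 133.9° ✓; |PF| = 27.30 ✓; ∠PFJ = 63.80° ✓; |FJ| = 23.90 ✗.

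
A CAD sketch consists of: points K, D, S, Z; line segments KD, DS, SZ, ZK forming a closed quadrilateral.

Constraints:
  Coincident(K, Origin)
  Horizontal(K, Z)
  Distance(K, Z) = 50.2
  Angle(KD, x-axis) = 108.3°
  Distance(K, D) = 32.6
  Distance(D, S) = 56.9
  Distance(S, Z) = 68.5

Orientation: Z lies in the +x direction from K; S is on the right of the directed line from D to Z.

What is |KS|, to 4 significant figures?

29.06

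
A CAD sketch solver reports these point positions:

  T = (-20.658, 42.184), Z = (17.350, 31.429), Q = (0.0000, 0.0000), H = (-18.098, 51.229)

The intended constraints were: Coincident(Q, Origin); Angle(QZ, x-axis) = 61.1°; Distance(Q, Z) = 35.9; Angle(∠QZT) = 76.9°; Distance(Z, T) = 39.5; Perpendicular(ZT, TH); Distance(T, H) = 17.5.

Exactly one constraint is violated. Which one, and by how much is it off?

Distance(T, H) = 17.5 — off by 8.10.

Q = (0.00, 0.00) ✓; QZ at 61.10° ✓; |QZ| = 35.90 ✓; ∠QZT = 76.90° ✓; |ZT| = 39.50 ✓; ∠(ZT, TH) = 90.00° ✓; |TH| = 9.400 ✗.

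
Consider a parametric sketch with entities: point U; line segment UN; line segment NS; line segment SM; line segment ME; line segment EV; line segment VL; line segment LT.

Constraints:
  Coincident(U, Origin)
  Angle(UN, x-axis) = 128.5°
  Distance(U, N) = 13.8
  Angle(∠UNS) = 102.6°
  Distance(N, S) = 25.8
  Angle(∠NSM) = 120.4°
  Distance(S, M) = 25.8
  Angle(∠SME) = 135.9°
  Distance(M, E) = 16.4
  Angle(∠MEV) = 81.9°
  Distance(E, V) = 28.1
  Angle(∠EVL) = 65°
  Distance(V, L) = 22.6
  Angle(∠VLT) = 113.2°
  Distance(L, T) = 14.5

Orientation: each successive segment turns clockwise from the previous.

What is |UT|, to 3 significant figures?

41.9

∠EVL = 65.0° gives VL at 94.3° from the x-axis; with |VL| = 22.6, L = (16.9, 22.8). ∠VLT = 113.2° gives LT at 27.5° from the x-axis; with |LT| = 14.5, T = (29.8, 29.5). Then |UT| = |T − U| = 41.9.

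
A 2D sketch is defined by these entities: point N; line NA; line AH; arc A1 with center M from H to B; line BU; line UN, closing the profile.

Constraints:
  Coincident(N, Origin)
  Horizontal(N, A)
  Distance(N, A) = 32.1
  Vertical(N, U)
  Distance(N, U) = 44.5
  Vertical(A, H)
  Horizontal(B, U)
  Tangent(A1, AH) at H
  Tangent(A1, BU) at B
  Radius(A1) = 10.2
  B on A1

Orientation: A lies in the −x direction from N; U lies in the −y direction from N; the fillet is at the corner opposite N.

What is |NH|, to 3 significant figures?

47.0

The virtual corner opposite N is at (-32.1, -44.5). Since A1 is tangent to AH there, MH ⟂ AH and A1 meets BU tangentially, so MB is at right angles to BU, with radius 10.2, so the center M sits 10.2 in from both sides at M = (-21.9, -34.3). That places the tangent points at H = (-32.1, -34.3) on AH and B = (-21.9, -44.5) on BU. Then |NH| = |H − N| = 47.0.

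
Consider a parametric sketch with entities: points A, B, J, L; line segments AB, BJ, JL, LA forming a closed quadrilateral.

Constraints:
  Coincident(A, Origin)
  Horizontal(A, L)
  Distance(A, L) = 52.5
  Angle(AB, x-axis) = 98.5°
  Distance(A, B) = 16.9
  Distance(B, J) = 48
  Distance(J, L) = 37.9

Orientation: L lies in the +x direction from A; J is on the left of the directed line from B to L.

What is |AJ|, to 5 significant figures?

54.979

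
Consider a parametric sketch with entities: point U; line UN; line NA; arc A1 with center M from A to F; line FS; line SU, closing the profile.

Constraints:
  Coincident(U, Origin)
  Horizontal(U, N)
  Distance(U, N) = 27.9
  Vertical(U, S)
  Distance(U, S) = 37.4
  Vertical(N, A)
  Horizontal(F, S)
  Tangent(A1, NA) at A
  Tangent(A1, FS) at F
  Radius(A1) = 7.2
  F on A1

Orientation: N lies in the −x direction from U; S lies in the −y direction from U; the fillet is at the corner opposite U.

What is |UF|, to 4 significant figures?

42.75

The virtual corner opposite U is at (-27.90, -37.40). A1 meets NA tangentially, so MA is at right angles to NA and A1 meets FS tangentially, so MF is at right angles to FS, with radius 7.2, so the center M sits 7.2 in from both sides at M = (-20.70, -30.20). That places the tangent points at A = (-27.90, -30.20) on NA and F = (-20.70, -37.40) on FS. Then |UF| = |F − U| = 42.75.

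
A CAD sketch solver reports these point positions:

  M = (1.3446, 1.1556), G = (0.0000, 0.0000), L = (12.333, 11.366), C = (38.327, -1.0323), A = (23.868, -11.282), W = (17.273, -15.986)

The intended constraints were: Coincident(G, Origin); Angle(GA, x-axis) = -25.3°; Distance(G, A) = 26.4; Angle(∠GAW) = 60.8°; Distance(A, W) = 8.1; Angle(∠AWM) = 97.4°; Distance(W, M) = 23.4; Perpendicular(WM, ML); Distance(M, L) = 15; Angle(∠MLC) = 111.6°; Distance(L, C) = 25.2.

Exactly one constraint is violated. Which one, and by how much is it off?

Distance(L, C) = 25.2 — off by 3.60.

G = (0.00, 0.00) ✓; GA at -25.30° ✓; |GA| = 26.40 ✓; ∠GAW = 60.80° ✓; |AW| = 8.101 ✓; ∠AWM = 97.40° ✓; |WM| = 23.40 ✓; ∠(WM, ML) = 90.00° ✓; |ML| = 15.00 ✓; ∠MLC = 111.6° ✓; |LC| = 28.80 ✗.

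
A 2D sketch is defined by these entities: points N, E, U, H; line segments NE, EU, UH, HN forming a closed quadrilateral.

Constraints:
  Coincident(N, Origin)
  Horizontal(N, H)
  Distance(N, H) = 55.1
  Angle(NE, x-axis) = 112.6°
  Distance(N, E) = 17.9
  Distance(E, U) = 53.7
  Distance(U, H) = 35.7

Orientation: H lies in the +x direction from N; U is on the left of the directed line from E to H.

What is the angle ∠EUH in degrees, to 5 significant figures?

89.347°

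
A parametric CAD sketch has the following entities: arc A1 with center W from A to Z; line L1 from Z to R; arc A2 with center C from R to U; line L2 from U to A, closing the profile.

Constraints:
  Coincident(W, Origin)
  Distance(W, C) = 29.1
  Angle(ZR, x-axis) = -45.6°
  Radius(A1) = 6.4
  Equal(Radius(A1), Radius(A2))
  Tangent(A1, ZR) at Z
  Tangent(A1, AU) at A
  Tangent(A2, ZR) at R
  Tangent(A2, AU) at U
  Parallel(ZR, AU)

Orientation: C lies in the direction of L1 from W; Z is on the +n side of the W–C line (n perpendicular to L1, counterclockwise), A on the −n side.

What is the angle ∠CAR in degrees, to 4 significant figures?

11.34°

The slot axis is L1's direction at -45.6°, so u = (cos -45.6°, sin -45.6°) = (0.6997, -0.7145) and n = (−sin -45.6°, cos -45.6°) = (0.7145, 0.6997). W is at the origin and C lies 29.1 along u from W, so C = 29.1·u = (20.36, -20.79). Tangency of A1 to both parallel lines with radius 6.4 puts Z and A at W ± 6.4·n: Z = (4.573, 4.478), A = (-4.573, -4.478). Equal radii place R and U the same way about C: R = C + 6.4·n = (24.93, -16.31), U = C − 6.4·n = (15.79, -25.27). Then cos ∠CAR = AC·AR / (|AC||AR|), giving 11.34°.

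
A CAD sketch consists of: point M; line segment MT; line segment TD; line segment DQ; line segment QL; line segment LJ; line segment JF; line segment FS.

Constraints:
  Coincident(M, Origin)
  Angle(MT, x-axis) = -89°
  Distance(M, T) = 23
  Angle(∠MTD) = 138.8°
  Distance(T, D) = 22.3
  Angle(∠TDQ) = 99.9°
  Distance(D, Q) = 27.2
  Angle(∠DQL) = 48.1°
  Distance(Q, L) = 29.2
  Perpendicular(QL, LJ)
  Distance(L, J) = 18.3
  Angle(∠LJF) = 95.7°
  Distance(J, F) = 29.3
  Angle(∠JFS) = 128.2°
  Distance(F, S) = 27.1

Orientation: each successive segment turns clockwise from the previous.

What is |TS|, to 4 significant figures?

56.23

M is at the origin; MT runs at -89.0° with length 23.0, so T = (0.4014, -23.00). ∠MTD = 138.8° gives TD at -130.2° from the x-axis; with |TD| = 22.3, D = (-13.99, -40.03). ∠TDQ = 99.9° gives DQ at 149.7° from the x-axis; with |DQ| = 27.2, Q = (-37.48, -26.31). ∠DQL = 48.1° gives QL at 17.80° from the x-axis; with |QL| = 29.2, L = (-9.674, -17.38). The perpendicularity gives LJ at right angles to QL, so LJ runs at -72.20°; with |LJ| = 18.3, J = (-4.080, -34.80). ∠LJF = 95.7° gives JF at -156.5° from the x-axis; with |JF| = 29.3, F = (-30.95, -46.49). ∠JFS = 128.2° gives FS at 151.7° from the x-axis; with |FS| = 27.1, S = (-54.81, -33.64). Then |TS| = |S − T| = 56.23.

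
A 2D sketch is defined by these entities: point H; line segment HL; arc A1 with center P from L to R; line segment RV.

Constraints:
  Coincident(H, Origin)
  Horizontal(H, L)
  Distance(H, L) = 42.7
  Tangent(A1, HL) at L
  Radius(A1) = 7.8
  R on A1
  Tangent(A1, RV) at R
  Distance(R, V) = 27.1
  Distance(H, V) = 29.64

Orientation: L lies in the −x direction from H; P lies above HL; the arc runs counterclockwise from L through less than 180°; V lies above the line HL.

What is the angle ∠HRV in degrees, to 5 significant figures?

52.405°

Checks: |PL| = 7.800 ✓; |PR| = 7.800 ✓; ∠(PR, RV) = 90.00° ✓; |RV| = 27.10 ✓; |HV| = 29.64 ✓.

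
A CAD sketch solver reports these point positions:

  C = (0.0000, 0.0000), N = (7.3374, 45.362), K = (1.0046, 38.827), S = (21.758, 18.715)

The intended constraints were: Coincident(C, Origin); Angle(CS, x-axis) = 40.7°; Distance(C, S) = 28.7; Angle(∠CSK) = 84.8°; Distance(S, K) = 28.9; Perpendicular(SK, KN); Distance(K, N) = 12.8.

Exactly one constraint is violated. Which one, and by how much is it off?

Distance(K, N) = 12.8 — off by 3.70.

C = (0.00, 0.00) ✓; CS at 40.70° ✓; |CS| = 28.70 ✓; ∠CSK = 84.80° ✓; |SK| = 28.90 ✓; ∠(SK, KN) = 90.00° ✓; |KN| = 9.100 ✗.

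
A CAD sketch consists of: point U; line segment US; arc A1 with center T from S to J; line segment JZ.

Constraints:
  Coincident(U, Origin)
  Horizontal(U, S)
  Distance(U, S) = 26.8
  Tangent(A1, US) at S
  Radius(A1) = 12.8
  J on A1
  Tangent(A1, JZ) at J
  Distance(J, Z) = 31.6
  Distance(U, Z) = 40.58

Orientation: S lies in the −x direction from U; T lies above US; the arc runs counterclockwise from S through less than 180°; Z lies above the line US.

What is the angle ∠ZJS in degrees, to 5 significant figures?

142.40°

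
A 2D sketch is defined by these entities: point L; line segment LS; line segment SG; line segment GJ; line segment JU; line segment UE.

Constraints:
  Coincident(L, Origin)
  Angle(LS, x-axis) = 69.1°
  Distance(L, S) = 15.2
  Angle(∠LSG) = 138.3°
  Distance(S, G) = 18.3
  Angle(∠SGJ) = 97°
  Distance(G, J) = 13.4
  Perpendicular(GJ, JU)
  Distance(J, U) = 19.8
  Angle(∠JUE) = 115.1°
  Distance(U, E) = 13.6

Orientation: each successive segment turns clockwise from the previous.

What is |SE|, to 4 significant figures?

8.113

The perpendicularity gives JU at right angles to GJ, so JU runs at -145.6°; with |JU| = 19.8, U = (12.90, 0.3787). ∠JUE = 115.1° gives UE at 149.5° from the x-axis; with |UE| = 13.6, E = (1.185, 7.281). Then |SE| = |E − S| = 8.113.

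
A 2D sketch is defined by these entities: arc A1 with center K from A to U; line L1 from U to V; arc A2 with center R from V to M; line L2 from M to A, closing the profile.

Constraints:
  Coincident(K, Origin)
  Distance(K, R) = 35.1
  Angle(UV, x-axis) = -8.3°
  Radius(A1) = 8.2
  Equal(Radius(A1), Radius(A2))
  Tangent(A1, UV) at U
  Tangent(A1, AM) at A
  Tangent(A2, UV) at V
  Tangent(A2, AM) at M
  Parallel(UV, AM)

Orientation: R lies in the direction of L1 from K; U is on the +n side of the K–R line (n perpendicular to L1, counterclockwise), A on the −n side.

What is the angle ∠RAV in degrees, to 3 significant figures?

11.9°

The slot axis is L1's direction at -8.3°, so u = (cos -8.3°, sin -8.3°) = (0.990, -0.144) and n = (−sin -8.3°, cos -8.3°) = (0.144, 0.990). K is at the origin and R lies 35.1 along u from K, so R = 35.1·u = (34.7, -5.07). Tangency of A1 to both parallel lines with radius 8.2 puts U and A at K ± 8.2·n: U = (1.18, 8.11), A = (-1.18, -8.11). Equal radii place V and M the same way about R: V = R + 8.2·n = (35.9, 3.05), M = R − 8.2·n = (33.5, -13.2). Then cos ∠RAV = AR·AV / (|AR||AV|), giving 11.9°.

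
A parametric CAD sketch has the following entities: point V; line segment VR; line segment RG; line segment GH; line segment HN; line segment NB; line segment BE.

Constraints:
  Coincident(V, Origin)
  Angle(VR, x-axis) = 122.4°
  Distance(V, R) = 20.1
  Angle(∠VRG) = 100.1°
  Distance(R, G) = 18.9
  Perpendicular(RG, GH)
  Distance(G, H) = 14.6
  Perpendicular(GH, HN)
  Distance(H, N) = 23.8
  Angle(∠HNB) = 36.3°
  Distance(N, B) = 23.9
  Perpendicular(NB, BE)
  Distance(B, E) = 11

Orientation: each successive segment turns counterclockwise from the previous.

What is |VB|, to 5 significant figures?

26.341

GH ⟂ HN, so HN runs at 22.300°; with |HN| = 23.8, N = (-0.69653, 5.3223). ∠HNB = 36.3° gives NB at 166.00° from the x-axis; with |NB| = 23.9, B = (-23.887, 11.104). Then |VB| = |B − V| = 26.341.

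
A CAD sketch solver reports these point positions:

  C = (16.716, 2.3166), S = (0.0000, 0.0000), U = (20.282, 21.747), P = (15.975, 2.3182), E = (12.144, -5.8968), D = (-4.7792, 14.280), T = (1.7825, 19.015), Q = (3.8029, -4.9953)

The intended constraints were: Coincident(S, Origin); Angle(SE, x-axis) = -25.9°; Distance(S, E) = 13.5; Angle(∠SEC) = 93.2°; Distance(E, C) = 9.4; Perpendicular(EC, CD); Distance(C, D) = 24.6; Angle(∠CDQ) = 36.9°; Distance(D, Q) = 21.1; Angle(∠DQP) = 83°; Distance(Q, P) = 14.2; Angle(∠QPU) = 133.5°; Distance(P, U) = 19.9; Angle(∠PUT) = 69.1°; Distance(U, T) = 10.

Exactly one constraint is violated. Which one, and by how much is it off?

Distance(U, T) = 10 — off by 8.70.

S = (0.00, 0.00) ✓; SE at -25.90° ✓; |SE| = 13.50 ✓; ∠SEC = 93.20° ✓; |EC| = 9.400 ✓; ∠(EC, CD) = 90.00° ✓; |CD| = 24.60 ✓; ∠CDQ = 36.90° ✓; |DQ| = 21.10 ✓; ∠DQP = 83.00° ✓; |QP| = 14.20 ✓; ∠QPU = 133.5° ✓; |PU| = 19.90 ✓; ∠PUT = 69.10° ✓; |UT| = 18.70 ✗.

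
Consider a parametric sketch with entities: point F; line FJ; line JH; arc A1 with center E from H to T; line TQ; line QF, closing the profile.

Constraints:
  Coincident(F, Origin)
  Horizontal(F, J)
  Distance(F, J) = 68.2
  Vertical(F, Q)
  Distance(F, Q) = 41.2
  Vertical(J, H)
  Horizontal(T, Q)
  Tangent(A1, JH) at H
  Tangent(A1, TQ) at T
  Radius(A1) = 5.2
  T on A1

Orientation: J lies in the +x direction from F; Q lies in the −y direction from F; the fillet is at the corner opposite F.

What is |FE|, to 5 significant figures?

72.560

FQ is vertical with |FQ| = 41.2 and Q on the −y side, so Q = (0.0000, -41.200). The virtual corner opposite F is at (68.200, -41.200). Since A1 is tangent to JH there, EH ⟂ JH and since A1 is tangent to TQ there, ET ⟂ TQ, with radius 5.2, so the center E sits 5.2 in from both sides at E = (63.000, -36.000). Then |FE| = |E − F| = 72.560.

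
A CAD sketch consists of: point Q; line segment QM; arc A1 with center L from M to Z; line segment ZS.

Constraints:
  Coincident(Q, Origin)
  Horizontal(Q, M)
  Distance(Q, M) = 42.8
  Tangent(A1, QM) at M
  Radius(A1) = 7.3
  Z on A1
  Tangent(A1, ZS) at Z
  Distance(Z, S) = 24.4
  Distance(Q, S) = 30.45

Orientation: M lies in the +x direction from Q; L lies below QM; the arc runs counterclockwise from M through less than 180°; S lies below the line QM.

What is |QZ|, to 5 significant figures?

37.270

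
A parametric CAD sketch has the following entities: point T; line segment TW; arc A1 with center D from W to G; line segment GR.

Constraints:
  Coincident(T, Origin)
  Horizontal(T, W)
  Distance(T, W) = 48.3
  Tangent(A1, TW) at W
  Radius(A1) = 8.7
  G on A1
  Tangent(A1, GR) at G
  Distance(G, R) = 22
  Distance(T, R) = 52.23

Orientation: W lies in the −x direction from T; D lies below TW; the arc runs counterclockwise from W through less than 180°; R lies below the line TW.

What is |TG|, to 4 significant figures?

56.94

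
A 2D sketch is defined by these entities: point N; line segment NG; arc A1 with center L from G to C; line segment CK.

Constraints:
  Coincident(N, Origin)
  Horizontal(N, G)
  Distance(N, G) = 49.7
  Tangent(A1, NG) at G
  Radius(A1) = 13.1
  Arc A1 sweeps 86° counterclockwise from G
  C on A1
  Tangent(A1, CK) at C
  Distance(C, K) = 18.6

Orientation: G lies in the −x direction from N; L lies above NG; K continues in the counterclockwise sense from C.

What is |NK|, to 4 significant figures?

46.84

N is at the origin; NG is horizontal with |NG| = 49.7 and G on the −x side, so G = (-49.70, 0.000). Since A1 is tangent to NG there, LG ⟂ NG, so L = G + (0, 13.1) = (-49.70, 13.10). On A1, G sits at bearing -90° from L; an 86° counterclockwise sweep puts C at bearing -4°, so C = L + 13.1·(cos -4°, sin -4°) = (-36.63, 12.19). A1 meets CK tangentially, so LC is at right angles to CK, so CK runs along (−sin -4°, cos -4°); with |CK| = 18.6, K = (-35.33, 30.74). Then |NK| = |K − N| = 46.84.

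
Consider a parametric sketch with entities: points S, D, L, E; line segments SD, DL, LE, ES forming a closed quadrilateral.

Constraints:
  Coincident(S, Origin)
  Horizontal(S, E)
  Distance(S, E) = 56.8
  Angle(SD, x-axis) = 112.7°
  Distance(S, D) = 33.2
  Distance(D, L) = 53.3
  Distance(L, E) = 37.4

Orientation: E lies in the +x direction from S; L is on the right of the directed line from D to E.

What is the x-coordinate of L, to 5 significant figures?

20.940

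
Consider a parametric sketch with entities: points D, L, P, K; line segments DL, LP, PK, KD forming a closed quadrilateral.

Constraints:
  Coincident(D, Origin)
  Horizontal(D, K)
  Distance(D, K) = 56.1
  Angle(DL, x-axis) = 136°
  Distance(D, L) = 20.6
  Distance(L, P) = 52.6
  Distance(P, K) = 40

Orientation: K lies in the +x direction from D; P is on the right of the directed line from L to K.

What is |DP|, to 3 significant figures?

32.0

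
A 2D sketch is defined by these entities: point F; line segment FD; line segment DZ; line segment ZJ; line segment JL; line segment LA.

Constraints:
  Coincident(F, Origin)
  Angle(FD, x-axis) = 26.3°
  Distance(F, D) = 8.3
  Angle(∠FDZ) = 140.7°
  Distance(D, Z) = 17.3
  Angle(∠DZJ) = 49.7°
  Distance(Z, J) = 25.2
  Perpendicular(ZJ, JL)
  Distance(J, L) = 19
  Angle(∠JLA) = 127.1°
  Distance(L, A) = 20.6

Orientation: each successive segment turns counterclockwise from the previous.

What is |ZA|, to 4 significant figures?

32.63

The perpendicularity gives JL at right angles to ZJ, so JL runs at -74.10°; with |JL| = 19.0, L = (-4.443, -5.745). ∠JLA = 127.1° gives LA at -21.20° from the x-axis; with |LA| = 20.6, A = (14.76, -13.19). Then |ZA| = |A − Z| = 32.63.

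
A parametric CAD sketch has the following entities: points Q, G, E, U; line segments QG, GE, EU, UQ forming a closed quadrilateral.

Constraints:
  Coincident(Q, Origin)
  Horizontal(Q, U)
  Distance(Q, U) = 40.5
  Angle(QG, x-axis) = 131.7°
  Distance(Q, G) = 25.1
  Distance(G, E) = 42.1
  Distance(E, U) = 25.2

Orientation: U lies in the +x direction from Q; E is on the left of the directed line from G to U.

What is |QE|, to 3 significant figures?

32.4

Checks: |GE| = 42.10 ✓; |EU| = 25.20 ✓.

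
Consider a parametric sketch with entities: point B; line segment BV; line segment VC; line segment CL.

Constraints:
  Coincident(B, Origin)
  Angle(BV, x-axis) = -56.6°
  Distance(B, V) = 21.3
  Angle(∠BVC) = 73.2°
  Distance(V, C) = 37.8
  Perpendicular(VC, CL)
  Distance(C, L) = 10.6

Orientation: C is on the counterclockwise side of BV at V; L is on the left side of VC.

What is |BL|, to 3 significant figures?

33.1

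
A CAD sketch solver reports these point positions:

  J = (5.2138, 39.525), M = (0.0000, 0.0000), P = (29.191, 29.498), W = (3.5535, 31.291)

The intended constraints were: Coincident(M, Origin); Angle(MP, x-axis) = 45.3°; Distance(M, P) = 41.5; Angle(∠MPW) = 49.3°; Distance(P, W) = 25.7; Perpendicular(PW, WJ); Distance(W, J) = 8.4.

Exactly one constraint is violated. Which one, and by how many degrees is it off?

Perpendicular(PW, WJ) — off by 7.40°.

M = (0.00, 0.00) ✓; MP at 45.30° ✓; |MP| = 41.50 ✓; ∠MPW = 49.30° ✓; |PW| = 25.70 ✓; ∠(PW, WJ) = 97.40° ✗; |WJ| = 8.400 ✓.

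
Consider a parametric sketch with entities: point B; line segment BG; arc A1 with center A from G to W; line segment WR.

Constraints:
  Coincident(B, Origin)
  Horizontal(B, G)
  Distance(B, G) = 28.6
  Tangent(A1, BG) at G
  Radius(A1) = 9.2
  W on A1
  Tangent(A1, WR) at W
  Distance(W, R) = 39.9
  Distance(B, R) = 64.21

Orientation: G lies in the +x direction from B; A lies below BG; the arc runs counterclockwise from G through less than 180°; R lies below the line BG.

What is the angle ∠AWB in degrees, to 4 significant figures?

111.6°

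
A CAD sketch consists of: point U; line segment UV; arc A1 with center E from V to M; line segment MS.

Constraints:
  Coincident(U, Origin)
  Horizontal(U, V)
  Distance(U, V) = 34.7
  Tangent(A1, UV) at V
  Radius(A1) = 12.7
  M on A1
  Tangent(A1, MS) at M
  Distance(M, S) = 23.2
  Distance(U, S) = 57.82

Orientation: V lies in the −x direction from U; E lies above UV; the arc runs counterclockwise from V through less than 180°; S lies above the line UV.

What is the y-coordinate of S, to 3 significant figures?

37.4

U is at the origin; UV is horizontal with |UV| = 34.7 and V on the −x side, so V = (-34.7, 0.00). The tangent condition forces EV to be normal to UV, so E = V + (0, 12.7) = (-34.7, 12.7). Since EM ⟂ MS (tangency), |ES| = √(12.7² + 23.2²) = 26.4 regardless of where M sits on A1. So S lies on both circle(U, 57.82) and circle(E, 26.4); the above-UV intersection is S = (-44.1, 37.4). M is the foot of the tangent from S: M = (-26.4, 22.3).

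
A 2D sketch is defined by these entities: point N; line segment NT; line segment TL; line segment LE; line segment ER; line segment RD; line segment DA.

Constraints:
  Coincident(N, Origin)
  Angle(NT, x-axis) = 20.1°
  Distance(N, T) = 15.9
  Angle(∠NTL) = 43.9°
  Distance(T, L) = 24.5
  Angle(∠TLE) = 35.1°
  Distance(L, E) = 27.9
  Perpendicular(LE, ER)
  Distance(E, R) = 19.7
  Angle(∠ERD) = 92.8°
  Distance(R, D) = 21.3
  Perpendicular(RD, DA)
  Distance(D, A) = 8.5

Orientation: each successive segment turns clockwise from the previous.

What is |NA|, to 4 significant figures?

17.50

N is at the origin; NT runs at 20.1° with length 15.9, so T = (14.93, 5.464). ∠NTL = 43.9° gives TL at -116.0° from the x-axis; with |TL| = 24.5, L = (4.192, -16.56). ∠TLE = 35.1° gives LE at 99.10° from the x-axis; with |LE| = 27.9, E = (-0.2211, 10.99). The perpendicularity gives ER at right angles to LE, so ER runs at 9.100°; with |ER| = 19.7, R = (19.23, 14.11). ∠ERD = 92.8° gives RD at -78.10° from the x-axis; with |RD| = 21.3, D = (23.62, -6.734). The perpendicularity gives DA at right angles to RD, so DA runs at -168.1°; with |DA| = 8.5, A = (15.31, -8.487). Then |NA| = |A − N| = 17.50.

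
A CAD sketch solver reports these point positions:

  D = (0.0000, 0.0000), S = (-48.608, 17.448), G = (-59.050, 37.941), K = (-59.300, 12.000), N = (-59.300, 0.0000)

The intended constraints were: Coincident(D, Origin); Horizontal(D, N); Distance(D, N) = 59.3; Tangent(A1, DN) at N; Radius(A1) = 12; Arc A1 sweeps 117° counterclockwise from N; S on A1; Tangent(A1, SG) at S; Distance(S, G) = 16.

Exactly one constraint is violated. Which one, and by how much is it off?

Distance(S, G) = 16 — off by 7.00.

D = (0.00, 0.00) ✓; D.y = 0.00, N.y = 0.00 ✓; |DN| = 59.30 ✓; ∠(KN, ND) = 90.00° ✓; |KN| = 12.00 ✓; bearing(K→S) − bearing(K→N) = 117.0° ✓; |KS| = 12.00 ✓; ∠(KS, SG) = 90.00° ✓; |SG| = 23.00 ✗.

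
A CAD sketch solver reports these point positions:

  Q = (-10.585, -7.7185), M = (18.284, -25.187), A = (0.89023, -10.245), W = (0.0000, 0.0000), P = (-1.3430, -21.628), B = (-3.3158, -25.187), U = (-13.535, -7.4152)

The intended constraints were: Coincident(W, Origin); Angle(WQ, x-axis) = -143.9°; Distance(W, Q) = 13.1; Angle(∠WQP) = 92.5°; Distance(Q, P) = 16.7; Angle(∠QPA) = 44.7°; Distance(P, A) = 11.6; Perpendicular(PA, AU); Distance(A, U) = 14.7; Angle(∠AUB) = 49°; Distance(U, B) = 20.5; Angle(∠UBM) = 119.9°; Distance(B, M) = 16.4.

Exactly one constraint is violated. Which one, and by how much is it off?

Distance(B, M) = 16.4 — off by 5.20.

W = (0.00, 0.00) ✓; WQ at -143.9° ✓; |WQ| = 13.10 ✓; ∠WQP = 92.50° ✓; |QP| = 16.70 ✓; ∠QPA = 44.70° ✓; |PA| = 11.60 ✓; ∠(PA, AU) = 90.00° ✓; |AU| = 14.70 ✓; ∠AUB = 49.00° ✓; |UB| = 20.50 ✓; ∠UBM = 119.9° ✓; |BM| = 21.60 ✗.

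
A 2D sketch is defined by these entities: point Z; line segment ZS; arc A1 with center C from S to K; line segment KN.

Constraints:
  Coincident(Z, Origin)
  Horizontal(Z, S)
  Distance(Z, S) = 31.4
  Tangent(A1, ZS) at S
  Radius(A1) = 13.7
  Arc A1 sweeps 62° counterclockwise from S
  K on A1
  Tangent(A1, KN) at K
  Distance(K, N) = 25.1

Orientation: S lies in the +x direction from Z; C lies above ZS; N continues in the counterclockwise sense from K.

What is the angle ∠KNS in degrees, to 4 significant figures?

11.06°

Z is at the origin; ZS is horizontal with |ZS| = 31.4 and S on the +x side, so S = (31.40, 0.000). Tangency of A1 to ZS means the radius CS is perpendicular to ZS, so C = S + (0, 13.7) = (31.40, 13.70). On A1, S sits at bearing -90° from C; a 62° counterclockwise sweep puts K at bearing -28°, so K = C + 13.7·(cos -28°, sin -28°) = (43.50, 7.268). Since A1 is tangent to KN there, CK ⟂ KN, so KN runs along (−sin -28°, cos -28°); with |KN| = 25.1, N = (55.28, 29.43). Then cos ∠KNS = NK·NS / (|NK||NS|), giving 11.06°.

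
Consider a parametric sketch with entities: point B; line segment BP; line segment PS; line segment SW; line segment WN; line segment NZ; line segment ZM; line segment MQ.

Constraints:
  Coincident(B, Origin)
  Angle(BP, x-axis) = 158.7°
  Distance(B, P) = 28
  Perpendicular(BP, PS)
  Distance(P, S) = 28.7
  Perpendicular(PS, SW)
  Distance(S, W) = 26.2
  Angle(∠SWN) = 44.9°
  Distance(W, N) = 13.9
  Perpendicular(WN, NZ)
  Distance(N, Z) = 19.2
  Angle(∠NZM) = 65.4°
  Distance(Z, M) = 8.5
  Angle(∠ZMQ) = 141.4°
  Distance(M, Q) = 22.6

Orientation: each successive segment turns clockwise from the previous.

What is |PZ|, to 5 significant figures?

32.609

B is at the origin; BP runs at 158.7° with length 28.0, so P = (-26.087, 10.171). The perpendicularity gives PS at right angles to BP, so PS runs at 68.700°; with |PS| = 28.7, S = (-15.662, 36.911). PS ⟂ SW, so SW runs at -21.300°; with |SW| = 26.2, W = (8.7483, 27.393). ∠SWN = 44.9° gives WN at -156.40° from the x-axis; with |WN| = 13.9, N = (-3.9892, 21.829). WN ⟂ NZ, so NZ runs at 113.60°; with |NZ| = 19.2, Z = (-11.676, 39.423). Then |PZ| = |Z − P| = 32.609.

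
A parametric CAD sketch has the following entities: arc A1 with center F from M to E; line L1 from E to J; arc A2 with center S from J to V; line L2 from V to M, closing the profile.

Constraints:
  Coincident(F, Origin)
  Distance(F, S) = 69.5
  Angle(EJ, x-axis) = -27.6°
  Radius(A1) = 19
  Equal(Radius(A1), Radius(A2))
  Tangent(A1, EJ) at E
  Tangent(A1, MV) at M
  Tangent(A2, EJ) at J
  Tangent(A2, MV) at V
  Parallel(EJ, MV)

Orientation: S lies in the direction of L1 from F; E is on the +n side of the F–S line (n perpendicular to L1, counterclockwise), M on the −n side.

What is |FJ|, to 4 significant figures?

72.05

Tangency of A1 to both parallel lines with radius 19.0 puts E and M at F ± 19.0·n: E = (8.803, 16.84), M = (-8.803, -16.84). Equal radii place J and V the same way about S: J = S + 19.0·n = (70.39, -15.36), V = S − 19.0·n = (52.79, -49.04). Then |FJ| = |J − F| = 72.05.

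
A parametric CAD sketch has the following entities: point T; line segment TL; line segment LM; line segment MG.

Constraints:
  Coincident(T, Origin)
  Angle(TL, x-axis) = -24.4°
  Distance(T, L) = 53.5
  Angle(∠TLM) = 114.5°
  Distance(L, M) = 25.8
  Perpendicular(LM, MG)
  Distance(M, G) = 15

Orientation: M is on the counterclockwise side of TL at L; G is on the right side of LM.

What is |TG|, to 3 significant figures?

79.7

T is at the origin; TL runs at -24.4° with length 53.5, so L = 53.5·(cos -24.4°, sin -24.4°) = (48.7, -22.1). ∠TLM = 114.5°, so LM runs at -24.4° + (180° − 114.5°) = 41.1° from the x-axis; with |LM| = 25.8, M = L + 25.8·(cos 41.1°, sin 41.1°) = (68.2, -5.14). The perpendicularity gives MG at right angles to LM; with |MG| = 15.0 on the right of LM, G = M + 15.0·(0.657, -0.754) = (78.0, -16.4). Then |TG| = |G − T| = 79.7.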